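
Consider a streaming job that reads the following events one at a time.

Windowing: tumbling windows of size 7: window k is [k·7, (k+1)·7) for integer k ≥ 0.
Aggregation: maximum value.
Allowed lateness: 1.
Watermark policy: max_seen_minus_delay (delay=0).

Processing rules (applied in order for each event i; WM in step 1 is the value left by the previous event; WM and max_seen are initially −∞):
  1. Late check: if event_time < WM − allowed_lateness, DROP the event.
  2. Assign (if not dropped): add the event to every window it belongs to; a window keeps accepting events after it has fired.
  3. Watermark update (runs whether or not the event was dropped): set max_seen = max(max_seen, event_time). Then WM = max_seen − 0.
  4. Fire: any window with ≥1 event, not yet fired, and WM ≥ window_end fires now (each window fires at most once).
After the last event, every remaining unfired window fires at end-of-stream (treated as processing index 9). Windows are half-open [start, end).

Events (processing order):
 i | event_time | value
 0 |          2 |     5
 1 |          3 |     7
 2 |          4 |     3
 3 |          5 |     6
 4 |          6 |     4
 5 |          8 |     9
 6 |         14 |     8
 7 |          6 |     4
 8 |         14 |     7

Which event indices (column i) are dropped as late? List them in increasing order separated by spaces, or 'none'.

i=0 t=2 v=5: → [0,7); WM=2
i=1 t=3 v=7: → [0,7); WM=3
i=2 t=4 v=3: → [0,7); WM=4
i=3 t=5 v=6: → [0,7); WM=5
i=4 t=6 v=4: → [0,7); WM=6
i=5 t=8 v=9: → [7,14); WM=8; [0,7) fires=7
i=6 t=14 v=8: → [14,21); WM=14; [7,14) fires=9
i=7 t=6 v=4: DROP (t<14-1); WM=14
i=8 t=14 v=7: → [14,21); WM=14

7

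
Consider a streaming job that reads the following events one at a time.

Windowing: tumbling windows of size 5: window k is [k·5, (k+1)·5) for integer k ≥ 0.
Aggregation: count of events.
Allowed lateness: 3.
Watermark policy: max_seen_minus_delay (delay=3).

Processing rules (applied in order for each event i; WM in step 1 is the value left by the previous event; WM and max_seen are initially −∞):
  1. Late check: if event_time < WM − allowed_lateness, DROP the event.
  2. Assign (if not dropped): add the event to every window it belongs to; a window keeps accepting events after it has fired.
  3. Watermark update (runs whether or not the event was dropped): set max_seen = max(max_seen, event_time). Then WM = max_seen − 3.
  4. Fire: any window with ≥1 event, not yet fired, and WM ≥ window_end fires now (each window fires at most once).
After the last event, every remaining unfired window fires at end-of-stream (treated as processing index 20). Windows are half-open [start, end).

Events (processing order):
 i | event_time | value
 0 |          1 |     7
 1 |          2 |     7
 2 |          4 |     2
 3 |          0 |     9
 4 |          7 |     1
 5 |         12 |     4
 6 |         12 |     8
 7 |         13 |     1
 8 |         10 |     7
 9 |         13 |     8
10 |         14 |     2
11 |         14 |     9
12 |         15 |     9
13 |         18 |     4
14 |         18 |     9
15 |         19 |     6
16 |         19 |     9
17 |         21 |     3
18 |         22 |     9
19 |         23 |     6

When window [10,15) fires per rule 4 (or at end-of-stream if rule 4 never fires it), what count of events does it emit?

7

i=0 t=1 v=7: → [0,5); WM=-2
i=1 t=2 v=7: → [0,5); WM=-1
i=2 t=4 v=2: → [0,5); WM=1
i=3 t=0 v=9: → [0,5); WM=1
i=4 t=7 v=1: → [5,10); WM=4
i=5 t=12 v=4: → [10,15); WM=9; [0,5) fires=4
i=6 t=12 v=8: → [10,15); WM=9
i=7 t=13 v=1: → [10,15); WM=10; [5,10) fires=1
i=8 t=10 v=7: → [10,15); WM=10
i=9 t=13 v=8: → [10,15); WM=10
i=10 t=14 v=2: → [10,15); WM=11
i=11 t=14 v=9: → [10,15); WM=11
i=12 t=15 v=9: → [15,20); WM=12
i=13 t=18 v=4: → [15,20); WM=15; [10,15) fires=7
i=14 t=18 v=9: → [15,20); WM=15
i=15 t=19 v=6: → [15,20); WM=16
i=16 t=19 v=9: → [15,20); WM=16
i=17 t=21 v=3: → [20,25); WM=18
i=18 t=22 v=9: → [20,25); WM=19
i=19 t=23 v=6: → [20,25); WM=20; [15,20) fires=5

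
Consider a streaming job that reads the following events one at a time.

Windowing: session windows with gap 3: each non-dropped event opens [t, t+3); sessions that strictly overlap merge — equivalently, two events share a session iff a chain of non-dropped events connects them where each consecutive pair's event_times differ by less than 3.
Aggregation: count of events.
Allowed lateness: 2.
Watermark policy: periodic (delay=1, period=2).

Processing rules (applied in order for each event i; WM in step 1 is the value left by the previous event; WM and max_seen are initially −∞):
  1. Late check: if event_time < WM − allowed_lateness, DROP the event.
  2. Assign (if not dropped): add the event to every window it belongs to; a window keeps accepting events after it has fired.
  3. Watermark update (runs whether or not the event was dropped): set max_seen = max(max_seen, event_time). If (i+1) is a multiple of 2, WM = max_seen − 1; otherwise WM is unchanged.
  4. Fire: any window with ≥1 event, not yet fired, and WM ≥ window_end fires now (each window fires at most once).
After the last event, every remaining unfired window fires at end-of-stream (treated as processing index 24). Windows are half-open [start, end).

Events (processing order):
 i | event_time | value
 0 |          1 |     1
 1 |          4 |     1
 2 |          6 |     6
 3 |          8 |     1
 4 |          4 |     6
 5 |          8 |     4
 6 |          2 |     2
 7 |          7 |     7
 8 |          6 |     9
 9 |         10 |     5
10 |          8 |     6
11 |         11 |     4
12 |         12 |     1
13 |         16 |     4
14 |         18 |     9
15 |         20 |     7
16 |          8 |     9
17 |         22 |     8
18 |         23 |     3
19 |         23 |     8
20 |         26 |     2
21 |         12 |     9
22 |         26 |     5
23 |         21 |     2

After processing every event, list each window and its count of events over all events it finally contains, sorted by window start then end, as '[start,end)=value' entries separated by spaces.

i=0 t=1 v=1: → [1,4); WM=−∞
i=1 t=4 v=1: → [4,7); WM=3
i=2 t=6 v=6: → [4,9); WM=3
i=3 t=8 v=1: → [4,11); WM=7
i=4 t=4 v=6: DROP (t<7-2); WM=7
i=5 t=8 v=4: → [4,11); WM=7
i=6 t=2 v=2: DROP (t<7-2); WM=7
i=7 t=7 v=7: → [4,11); WM=7
i=8 t=6 v=9: → [4,11); WM=7
i=9 t=10 v=5: → [4,13); WM=9
i=10 t=8 v=6: → [4,13); WM=9
i=11 t=11 v=4: → [4,14); WM=10
i=12 t=12 v=1: → [4,15); WM=10
i=13 t=16 v=4: → [16,19); WM=15
i=14 t=18 v=9: → [16,21); WM=15
i=15 t=20 v=7: → [16,23); WM=19
i=16 t=8 v=9: DROP (t<19-2); WM=19
i=17 t=22 v=8: → [16,25); WM=21
i=18 t=23 v=3: → [16,26); WM=21
i=19 t=23 v=8: → [16,26); WM=22
i=20 t=26 v=2: → [26,29); WM=22
i=21 t=12 v=9: DROP (t<22-2); WM=25
i=22 t=26 v=5: → [26,29); WM=25
i=23 t=21 v=2: DROP (t<25-2); WM=25

[1,4)=1 [4,15)=10 [16,26)=6 [26,29)=2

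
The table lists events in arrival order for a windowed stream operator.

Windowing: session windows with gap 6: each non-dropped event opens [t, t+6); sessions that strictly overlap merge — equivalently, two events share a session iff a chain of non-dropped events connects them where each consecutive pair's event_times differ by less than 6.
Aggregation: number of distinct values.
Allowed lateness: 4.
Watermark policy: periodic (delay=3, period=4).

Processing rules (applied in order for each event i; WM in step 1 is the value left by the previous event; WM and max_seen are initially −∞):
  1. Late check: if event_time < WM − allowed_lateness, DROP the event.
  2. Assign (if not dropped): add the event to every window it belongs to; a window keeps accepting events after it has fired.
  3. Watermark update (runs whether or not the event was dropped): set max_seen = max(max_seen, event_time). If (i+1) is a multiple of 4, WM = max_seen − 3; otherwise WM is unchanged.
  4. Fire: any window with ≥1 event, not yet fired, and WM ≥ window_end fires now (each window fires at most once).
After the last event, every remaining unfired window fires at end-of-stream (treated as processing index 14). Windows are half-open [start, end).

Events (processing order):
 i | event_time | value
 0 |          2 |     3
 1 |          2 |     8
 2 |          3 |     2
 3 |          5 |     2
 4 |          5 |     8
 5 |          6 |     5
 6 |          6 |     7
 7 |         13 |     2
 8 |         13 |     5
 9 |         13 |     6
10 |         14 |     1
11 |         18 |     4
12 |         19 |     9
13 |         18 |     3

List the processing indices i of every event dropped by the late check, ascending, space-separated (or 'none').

i=0 t=2 v=3: → [2,8); WM=−∞
i=1 t=2 v=8: → [2,8); WM=−∞
i=2 t=3 v=2: → [2,9); WM=−∞
i=3 t=5 v=2: → [2,11); WM=2
i=4 t=5 v=8: → [2,11); WM=2
i=5 t=6 v=5: → [2,12); WM=2
i=6 t=6 v=7: → [2,12); WM=2
i=7 t=13 v=2: → [13,19); WM=10
i=8 t=13 v=5: → [13,19); WM=10
i=9 t=13 v=6: → [13,19); WM=10
i=10 t=14 v=1: → [13,20); WM=10
i=11 t=18 v=4: → [13,24); WM=15
i=12 t=19 v=9: → [13,25); WM=15
i=13 t=18 v=3: → [13,25); WM=15

none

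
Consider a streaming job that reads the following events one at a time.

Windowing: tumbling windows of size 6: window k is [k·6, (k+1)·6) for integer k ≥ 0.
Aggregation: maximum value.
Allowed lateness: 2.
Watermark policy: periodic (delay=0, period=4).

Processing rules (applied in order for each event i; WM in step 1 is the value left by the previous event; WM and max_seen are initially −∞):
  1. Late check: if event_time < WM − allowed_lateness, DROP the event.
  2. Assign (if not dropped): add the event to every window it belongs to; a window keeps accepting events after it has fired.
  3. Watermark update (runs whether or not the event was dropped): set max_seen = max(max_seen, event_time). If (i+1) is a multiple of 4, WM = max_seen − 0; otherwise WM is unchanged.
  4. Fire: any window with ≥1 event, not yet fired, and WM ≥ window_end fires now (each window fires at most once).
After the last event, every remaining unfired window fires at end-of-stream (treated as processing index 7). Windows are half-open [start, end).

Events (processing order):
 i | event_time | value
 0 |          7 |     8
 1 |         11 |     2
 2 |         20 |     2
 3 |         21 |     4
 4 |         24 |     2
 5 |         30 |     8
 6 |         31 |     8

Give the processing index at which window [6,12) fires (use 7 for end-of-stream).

3

i=0 t=7 v=8: → [6,12); WM=−∞
i=1 t=11 v=2: → [6,12); WM=−∞
i=2 t=20 v=2: → [18,24); WM=−∞
i=3 t=21 v=4: → [18,24); WM=21; [6,12) fires=8
i=4 t=24 v=2: → [24,30); WM=21
i=5 t=30 v=8: → [30,36); WM=21
i=6 t=31 v=8: → [30,36); WM=21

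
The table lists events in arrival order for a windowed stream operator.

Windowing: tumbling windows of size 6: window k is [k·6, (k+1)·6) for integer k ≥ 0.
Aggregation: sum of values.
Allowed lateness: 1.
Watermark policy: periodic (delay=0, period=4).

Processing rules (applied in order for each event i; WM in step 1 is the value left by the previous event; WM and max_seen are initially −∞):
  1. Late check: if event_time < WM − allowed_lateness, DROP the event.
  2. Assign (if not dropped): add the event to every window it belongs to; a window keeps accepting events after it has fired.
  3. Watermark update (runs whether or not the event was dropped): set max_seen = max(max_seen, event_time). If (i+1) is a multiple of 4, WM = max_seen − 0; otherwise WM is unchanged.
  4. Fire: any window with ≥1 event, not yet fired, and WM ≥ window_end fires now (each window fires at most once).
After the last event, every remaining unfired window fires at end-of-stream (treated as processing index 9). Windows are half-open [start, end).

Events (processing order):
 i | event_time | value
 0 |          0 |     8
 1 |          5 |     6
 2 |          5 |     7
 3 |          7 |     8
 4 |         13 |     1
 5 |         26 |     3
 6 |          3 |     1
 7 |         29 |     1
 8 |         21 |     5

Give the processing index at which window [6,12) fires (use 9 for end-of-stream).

i=0 t=0 v=8: → [0,6); WM=−∞
i=1 t=5 v=6: → [0,6); WM=−∞
i=2 t=5 v=7: → [0,6); WM=−∞
i=3 t=7 v=8: → [6,12); WM=7; [0,6) fires=21
i=4 t=13 v=1: → [12,18); WM=7
i=5 t=26 v=3: → [24,30); WM=7
i=6 t=3 v=1: DROP (t<7-1); WM=7
i=7 t=29 v=1: → [24,30); WM=29; [6,12) fires=8 [12,18) fires=1
i=8 t=21 v=5: DROP (t<29-1); WM=29

7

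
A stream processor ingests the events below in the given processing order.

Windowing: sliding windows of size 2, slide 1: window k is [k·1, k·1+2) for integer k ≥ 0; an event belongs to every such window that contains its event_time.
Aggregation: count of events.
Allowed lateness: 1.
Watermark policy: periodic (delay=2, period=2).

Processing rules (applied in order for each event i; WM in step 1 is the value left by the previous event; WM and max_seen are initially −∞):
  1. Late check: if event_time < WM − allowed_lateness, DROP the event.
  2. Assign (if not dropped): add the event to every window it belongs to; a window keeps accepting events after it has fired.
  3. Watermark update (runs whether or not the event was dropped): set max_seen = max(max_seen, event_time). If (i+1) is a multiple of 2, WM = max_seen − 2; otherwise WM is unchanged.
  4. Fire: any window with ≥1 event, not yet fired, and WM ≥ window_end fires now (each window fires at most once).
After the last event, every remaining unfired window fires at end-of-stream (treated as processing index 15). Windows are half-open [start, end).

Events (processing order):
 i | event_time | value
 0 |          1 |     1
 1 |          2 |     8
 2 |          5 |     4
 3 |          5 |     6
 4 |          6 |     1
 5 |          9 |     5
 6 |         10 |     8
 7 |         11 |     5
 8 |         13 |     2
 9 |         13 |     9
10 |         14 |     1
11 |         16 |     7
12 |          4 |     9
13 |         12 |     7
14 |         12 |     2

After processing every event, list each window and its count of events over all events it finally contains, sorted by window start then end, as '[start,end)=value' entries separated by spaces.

[0,2)=1 [1,3)=2 [2,4)=1 [4,6)=2 [5,7)=3 [6,8)=1 [8,10)=1 [9,11)=2 [10,12)=2 [11,13)=1 [12,14)=2 [13,15)=3 [14,16)=1 [15,17)=1 [16,18)=1

i=0 t=1 v=1: → [1,3),[0,2); WM=−∞
i=1 t=2 v=8: → [2,4),[1,3); WM=0
i=2 t=5 v=4: → [5,7),[4,6); WM=0
i=3 t=5 v=6: → [5,7),[4,6); WM=3; [0,2) fires=1 [1,3) fires=2
i=4 t=6 v=1: → [6,8),[5,7); WM=3
i=5 t=9 v=5: → [9,11),[8,10); WM=7; [2,4) fires=1 [4,6) fires=2 [5,7) fires=3
i=6 t=10 v=8: → [10,12),[9,11); WM=7
i=7 t=11 v=5: → [11,13),[10,12); WM=9; [6,8) fires=1
i=8 t=13 v=2: → [13,15),[12,14); WM=9
i=9 t=13 v=9: → [13,15),[12,14); WM=11; [8,10) fires=1 [9,11) fires=2
i=10 t=14 v=1: → [14,16),[13,15); WM=11
i=11 t=16 v=7: → [16,18),[15,17); WM=14; [10,12) fires=2 [11,13) fires=1 [12,14) fires=2
i=12 t=4 v=9: DROP (t<14-1); WM=14
i=13 t=12 v=7: DROP (t<14-1); WM=14
i=14 t=12 v=2: DROP (t<14-1); WM=14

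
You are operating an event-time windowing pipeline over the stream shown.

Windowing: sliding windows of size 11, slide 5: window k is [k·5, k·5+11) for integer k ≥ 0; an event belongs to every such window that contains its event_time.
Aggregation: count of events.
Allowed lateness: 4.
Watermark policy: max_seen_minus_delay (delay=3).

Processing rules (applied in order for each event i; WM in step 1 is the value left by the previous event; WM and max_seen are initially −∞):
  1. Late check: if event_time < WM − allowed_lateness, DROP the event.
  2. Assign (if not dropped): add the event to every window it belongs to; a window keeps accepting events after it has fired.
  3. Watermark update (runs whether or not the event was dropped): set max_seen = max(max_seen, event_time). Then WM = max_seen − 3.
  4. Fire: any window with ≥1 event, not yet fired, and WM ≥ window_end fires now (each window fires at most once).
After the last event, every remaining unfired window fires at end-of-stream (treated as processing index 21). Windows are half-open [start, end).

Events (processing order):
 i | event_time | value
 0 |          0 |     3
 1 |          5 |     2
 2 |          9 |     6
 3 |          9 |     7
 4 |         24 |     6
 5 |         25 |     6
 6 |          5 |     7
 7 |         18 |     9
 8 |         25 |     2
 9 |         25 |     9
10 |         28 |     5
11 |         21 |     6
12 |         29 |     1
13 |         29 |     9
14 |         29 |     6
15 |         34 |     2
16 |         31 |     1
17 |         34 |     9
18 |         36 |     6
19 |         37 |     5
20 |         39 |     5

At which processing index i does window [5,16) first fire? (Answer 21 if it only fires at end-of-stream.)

i=0 t=0 v=3: → [0,11); WM=-3
i=1 t=5 v=2: → [5,16),[0,11); WM=2
i=2 t=9 v=6: → [5,16),[0,11); WM=6
i=3 t=9 v=7: → [5,16),[0,11); WM=6
i=4 t=24 v=6: → [20,31),[15,26); WM=21; [0,11) fires=4 [5,16) fires=3
i=5 t=25 v=6: → [25,36),[20,31),[15,26); WM=22
i=6 t=5 v=7: DROP (t<22-4); WM=22
i=7 t=18 v=9: → [15,26),[10,21); WM=22; [10,21) fires=1
i=8 t=25 v=2: → [25,36),[20,31),[15,26); WM=22
i=9 t=25 v=9: → [25,36),[20,31),[15,26); WM=22
i=10 t=28 v=5: → [25,36),[20,31); WM=25
i=11 t=21 v=6: → [20,31),[15,26); WM=25
i=12 t=29 v=1: → [25,36),[20,31); WM=26; [15,26) fires=6
i=13 t=29 v=9: → [25,36),[20,31); WM=26
i=14 t=29 v=6: → [25,36),[20,31); WM=26
i=15 t=34 v=2: → [30,41),[25,36); WM=31; [20,31) fires=9
i=16 t=31 v=1: → [30,41),[25,36); WM=31
i=17 t=34 v=9: → [30,41),[25,36); WM=31
i=18 t=36 v=6: → [35,46),[30,41); WM=33
i=19 t=37 v=5: → [35,46),[30,41); WM=34
i=20 t=39 v=5: → [35,46),[30,41); WM=36; [25,36) fires=10

4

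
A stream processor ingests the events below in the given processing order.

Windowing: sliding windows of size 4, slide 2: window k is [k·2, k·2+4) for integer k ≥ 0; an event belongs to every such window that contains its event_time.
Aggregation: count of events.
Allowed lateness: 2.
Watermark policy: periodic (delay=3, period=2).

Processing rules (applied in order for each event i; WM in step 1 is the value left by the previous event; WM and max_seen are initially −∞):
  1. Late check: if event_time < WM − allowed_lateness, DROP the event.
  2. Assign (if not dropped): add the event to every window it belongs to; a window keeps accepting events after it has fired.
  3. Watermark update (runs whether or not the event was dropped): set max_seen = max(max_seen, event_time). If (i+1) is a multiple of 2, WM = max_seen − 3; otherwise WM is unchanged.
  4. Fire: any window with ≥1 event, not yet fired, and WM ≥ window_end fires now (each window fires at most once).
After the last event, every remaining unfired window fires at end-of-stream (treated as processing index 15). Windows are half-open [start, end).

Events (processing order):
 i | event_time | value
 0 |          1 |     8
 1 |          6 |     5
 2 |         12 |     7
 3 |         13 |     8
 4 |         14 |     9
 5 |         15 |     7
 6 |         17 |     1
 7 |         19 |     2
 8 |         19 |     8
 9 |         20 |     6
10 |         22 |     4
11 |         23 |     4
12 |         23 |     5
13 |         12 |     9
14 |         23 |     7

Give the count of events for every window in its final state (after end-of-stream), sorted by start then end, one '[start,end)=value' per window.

i=0 t=1 v=8: → [0,4); WM=−∞
i=1 t=6 v=5: → [6,10),[4,8); WM=3
i=2 t=12 v=7: → [12,16),[10,14); WM=3
i=3 t=13 v=8: → [12,16),[10,14); WM=10; [0,4) fires=1 [4,8) fires=1 [6,10) fires=1
i=4 t=14 v=9: → [14,18),[12,16); WM=10
i=5 t=15 v=7: → [14,18),[12,16); WM=12
i=6 t=17 v=1: → [16,20),[14,18); WM=12
i=7 t=19 v=2: → [18,22),[16,20); WM=16; [10,14) fires=2 [12,16) fires=4
i=8 t=19 v=8: → [18,22),[16,20); WM=16
i=9 t=20 v=6: → [20,24),[18,22); WM=17
i=10 t=22 v=4: → [22,26),[20,24); WM=17
i=11 t=23 v=4: → [22,26),[20,24); WM=20; [14,18) fires=3 [16,20) fires=3
i=12 t=23 v=5: → [22,26),[20,24); WM=20
i=13 t=12 v=9: DROP (t<20-2); WM=20
i=14 t=23 v=7: → [22,26),[20,24); WM=20

[0,4)=1 [4,8)=1 [6,10)=1 [10,14)=2 [12,16)=4 [14,18)=3 [16,20)=3 [18,22)=3 [20,24)=5 [22,26)=4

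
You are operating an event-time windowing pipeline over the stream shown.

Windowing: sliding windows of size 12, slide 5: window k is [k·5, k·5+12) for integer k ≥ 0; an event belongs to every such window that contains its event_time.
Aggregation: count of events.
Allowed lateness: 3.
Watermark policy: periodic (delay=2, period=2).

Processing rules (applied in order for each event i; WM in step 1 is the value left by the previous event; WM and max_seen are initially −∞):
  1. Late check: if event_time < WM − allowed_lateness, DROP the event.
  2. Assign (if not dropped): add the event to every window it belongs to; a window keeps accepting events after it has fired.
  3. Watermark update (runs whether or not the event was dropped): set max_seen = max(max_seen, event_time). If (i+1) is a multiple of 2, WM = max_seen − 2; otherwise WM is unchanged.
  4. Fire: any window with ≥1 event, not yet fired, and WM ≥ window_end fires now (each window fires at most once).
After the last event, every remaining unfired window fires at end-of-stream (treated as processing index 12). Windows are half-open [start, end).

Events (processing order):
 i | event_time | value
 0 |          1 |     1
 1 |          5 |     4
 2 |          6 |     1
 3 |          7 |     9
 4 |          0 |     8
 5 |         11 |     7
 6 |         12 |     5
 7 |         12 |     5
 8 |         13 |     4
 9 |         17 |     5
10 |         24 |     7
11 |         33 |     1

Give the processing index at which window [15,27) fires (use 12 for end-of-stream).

i=0 t=1 v=1: → [0,12); WM=−∞
i=1 t=5 v=4: → [5,17),[0,12); WM=3
i=2 t=6 v=1: → [5,17),[0,12); WM=3
i=3 t=7 v=9: → [5,17),[0,12); WM=5
i=4 t=0 v=8: DROP (t<5-3); WM=5
i=5 t=11 v=7: → [10,22),[5,17),[0,12); WM=9
i=6 t=12 v=5: → [10,22),[5,17); WM=9
i=7 t=12 v=5: → [10,22),[5,17); WM=10
i=8 t=13 v=4: → [10,22),[5,17); WM=10
i=9 t=17 v=5: → [15,27),[10,22); WM=15; [0,12) fires=5
i=10 t=24 v=7: → [20,32),[15,27); WM=15
i=11 t=33 v=1: → [30,42),[25,37); WM=31; [5,17) fires=7 [10,22) fires=5 [15,27) fires=2

11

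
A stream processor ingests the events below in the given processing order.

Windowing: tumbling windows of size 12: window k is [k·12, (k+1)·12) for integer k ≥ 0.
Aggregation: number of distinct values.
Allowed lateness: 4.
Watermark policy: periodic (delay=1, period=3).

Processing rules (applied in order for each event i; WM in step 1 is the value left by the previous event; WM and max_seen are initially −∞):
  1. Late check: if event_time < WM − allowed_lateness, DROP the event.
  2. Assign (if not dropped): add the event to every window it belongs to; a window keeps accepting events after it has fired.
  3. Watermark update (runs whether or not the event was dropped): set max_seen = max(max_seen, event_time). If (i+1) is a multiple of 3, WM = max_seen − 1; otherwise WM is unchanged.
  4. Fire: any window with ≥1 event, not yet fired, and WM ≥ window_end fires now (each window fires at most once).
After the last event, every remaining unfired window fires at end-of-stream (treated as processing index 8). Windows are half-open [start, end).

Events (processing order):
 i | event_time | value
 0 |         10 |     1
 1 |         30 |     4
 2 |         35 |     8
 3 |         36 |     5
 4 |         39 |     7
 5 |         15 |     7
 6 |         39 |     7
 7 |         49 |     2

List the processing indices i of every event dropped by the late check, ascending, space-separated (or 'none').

i=0 t=10 v=1: → [0,12); WM=−∞
i=1 t=30 v=4: → [24,36); WM=−∞
i=2 t=35 v=8: → [24,36); WM=34; [0,12) fires=1
i=3 t=36 v=5: → [36,48); WM=34
i=4 t=39 v=7: → [36,48); WM=34
i=5 t=15 v=7: DROP (t<34-4); WM=38; [24,36) fires=2
i=6 t=39 v=7: → [36,48); WM=38
i=7 t=49 v=2: → [48,60); WM=38

5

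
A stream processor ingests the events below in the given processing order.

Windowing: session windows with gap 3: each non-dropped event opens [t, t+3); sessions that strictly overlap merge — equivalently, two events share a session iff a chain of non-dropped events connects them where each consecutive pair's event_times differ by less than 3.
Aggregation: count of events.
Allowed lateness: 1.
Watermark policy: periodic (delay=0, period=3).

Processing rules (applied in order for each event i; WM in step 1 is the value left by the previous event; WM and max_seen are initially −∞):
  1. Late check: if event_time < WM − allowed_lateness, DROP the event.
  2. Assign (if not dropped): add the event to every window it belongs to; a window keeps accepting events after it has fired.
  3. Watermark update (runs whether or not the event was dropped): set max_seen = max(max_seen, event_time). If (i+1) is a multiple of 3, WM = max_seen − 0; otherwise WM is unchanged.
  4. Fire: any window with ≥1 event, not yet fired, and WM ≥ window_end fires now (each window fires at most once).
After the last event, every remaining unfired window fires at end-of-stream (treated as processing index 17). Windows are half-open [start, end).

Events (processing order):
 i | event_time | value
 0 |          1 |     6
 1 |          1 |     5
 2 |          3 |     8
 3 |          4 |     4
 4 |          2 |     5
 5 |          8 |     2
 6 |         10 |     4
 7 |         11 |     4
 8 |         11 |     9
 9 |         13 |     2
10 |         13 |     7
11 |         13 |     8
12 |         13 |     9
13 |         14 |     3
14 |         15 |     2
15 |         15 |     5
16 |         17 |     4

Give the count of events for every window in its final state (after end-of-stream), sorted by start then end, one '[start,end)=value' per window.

i=0 t=1 v=6: → [1,4); WM=−∞
i=1 t=1 v=5: → [1,4); WM=−∞
i=2 t=3 v=8: → [1,6); WM=3
i=3 t=4 v=4: → [1,7); WM=3
i=4 t=2 v=5: → [1,7); WM=3
i=5 t=8 v=2: → [8,11); WM=8
i=6 t=10 v=4: → [8,13); WM=8
i=7 t=11 v=4: → [8,14); WM=8
i=8 t=11 v=9: → [8,14); WM=11
i=9 t=13 v=2: → [8,16); WM=11
i=10 t=13 v=7: → [8,16); WM=11
i=11 t=13 v=8: → [8,16); WM=13
i=12 t=13 v=9: → [8,16); WM=13
i=13 t=14 v=3: → [8,17); WM=13
i=14 t=15 v=2: → [8,18); WM=15
i=15 t=15 v=5: → [8,18); WM=15
i=16 t=17 v=4: → [8,20); WM=15

[1,7)=5 [8,20)=12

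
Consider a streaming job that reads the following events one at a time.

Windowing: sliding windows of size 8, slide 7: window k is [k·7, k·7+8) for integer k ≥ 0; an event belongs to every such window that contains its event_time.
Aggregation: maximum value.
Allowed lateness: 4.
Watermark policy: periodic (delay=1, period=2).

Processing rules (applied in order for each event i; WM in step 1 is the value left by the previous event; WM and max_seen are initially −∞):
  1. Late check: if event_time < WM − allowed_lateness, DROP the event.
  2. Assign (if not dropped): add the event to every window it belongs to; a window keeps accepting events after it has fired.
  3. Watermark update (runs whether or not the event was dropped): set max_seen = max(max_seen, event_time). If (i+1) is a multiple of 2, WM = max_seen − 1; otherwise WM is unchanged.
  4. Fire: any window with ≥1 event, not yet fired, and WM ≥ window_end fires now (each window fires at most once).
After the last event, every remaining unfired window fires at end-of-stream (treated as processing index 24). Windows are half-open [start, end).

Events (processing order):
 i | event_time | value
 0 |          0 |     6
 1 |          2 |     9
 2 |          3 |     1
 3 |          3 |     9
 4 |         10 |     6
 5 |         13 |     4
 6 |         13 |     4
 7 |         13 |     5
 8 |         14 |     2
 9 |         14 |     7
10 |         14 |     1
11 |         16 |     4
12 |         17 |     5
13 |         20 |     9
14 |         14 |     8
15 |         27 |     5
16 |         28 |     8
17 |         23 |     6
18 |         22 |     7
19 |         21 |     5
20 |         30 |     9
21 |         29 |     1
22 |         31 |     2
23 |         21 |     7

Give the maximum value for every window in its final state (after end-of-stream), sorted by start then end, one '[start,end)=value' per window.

i=0 t=0 v=6: → [0,8); WM=−∞
i=1 t=2 v=9: → [0,8); WM=1
i=2 t=3 v=1: → [0,8); WM=1
i=3 t=3 v=9: → [0,8); WM=2
i=4 t=10 v=6: → [7,15); WM=2
i=5 t=13 v=4: → [7,15); WM=12; [0,8) fires=9
i=6 t=13 v=4: → [7,15); WM=12
i=7 t=13 v=5: → [7,15); WM=12
i=8 t=14 v=2: → [14,22),[7,15); WM=12
i=9 t=14 v=7: → [14,22),[7,15); WM=13
i=10 t=14 v=1: → [14,22),[7,15); WM=13
i=11 t=16 v=4: → [14,22); WM=15; [7,15) fires=7
i=12 t=17 v=5: → [14,22); WM=15
i=13 t=20 v=9: → [14,22); WM=19
i=14 t=14 v=8: DROP (t<19-4); WM=19
i=15 t=27 v=5: → [21,29); WM=26; [14,22) fires=9
i=16 t=28 v=8: → [28,36),[21,29); WM=26
i=17 t=23 v=6: → [21,29); WM=27
i=18 t=22 v=7: DROP (t<27-4); WM=27
i=19 t=21 v=5: DROP (t<27-4); WM=27
i=20 t=30 v=9: → [28,36); WM=27
i=21 t=29 v=1: → [28,36); WM=29; [21,29) fires=8
i=22 t=31 v=2: → [28,36); WM=29
i=23 t=21 v=7: DROP (t<29-4); WM=30

[0,8)=9 [7,15)=7 [14,22)=9 [21,29)=8 [28,36)=9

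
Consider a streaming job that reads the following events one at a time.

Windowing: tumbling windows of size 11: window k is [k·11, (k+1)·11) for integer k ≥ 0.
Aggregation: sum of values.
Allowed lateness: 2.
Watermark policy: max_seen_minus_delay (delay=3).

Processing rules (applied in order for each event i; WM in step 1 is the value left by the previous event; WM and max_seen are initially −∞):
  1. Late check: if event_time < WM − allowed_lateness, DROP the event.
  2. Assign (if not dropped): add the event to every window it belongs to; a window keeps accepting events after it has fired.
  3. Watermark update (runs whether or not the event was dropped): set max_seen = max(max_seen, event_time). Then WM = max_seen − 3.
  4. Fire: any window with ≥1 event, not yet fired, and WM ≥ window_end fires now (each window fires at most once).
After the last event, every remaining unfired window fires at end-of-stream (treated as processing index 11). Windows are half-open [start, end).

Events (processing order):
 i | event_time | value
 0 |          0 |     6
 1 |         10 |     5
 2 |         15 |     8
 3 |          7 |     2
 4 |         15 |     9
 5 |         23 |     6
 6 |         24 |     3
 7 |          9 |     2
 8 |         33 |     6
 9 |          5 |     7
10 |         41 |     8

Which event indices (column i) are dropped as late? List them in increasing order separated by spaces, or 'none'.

i=0 t=0 v=6: → [0,11); WM=-3
i=1 t=10 v=5: → [0,11); WM=7
i=2 t=15 v=8: → [11,22); WM=12; [0,11) fires=11
i=3 t=7 v=2: DROP (t<12-2); WM=12
i=4 t=15 v=9: → [11,22); WM=12
i=5 t=23 v=6: → [22,33); WM=20
i=6 t=24 v=3: → [22,33); WM=21
i=7 t=9 v=2: DROP (t<21-2); WM=21
i=8 t=33 v=6: → [33,44); WM=30; [11,22) fires=17
i=9 t=5 v=7: DROP (t<30-2); WM=30
i=10 t=41 v=8: → [33,44); WM=38; [22,33) fires=9

3 7 9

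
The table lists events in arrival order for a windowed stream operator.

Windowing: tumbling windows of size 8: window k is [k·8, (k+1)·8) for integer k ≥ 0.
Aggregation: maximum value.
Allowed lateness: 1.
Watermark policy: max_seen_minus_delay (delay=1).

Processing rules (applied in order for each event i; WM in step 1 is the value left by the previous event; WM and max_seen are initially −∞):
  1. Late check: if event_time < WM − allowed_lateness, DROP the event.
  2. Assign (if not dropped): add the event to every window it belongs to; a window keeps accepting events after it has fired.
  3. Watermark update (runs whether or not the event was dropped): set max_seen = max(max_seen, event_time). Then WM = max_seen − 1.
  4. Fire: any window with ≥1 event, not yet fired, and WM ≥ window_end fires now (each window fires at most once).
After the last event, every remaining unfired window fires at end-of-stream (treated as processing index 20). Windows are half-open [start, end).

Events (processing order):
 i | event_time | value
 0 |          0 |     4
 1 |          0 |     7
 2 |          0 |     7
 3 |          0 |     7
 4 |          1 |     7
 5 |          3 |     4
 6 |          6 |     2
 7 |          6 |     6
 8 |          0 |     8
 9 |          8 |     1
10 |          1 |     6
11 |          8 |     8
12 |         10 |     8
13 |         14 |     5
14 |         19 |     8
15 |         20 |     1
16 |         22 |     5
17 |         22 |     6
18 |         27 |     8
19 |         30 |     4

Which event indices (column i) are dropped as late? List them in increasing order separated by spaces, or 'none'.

8 10

i=0 t=0 v=4: → [0,8); WM=-1
i=1 t=0 v=7: → [0,8); WM=-1
i=2 t=0 v=7: → [0,8); WM=-1
i=3 t=0 v=7: → [0,8); WM=-1
i=4 t=1 v=7: → [0,8); WM=0
i=5 t=3 v=4: → [0,8); WM=2
i=6 t=6 v=2: → [0,8); WM=5
i=7 t=6 v=6: → [0,8); WM=5
i=8 t=0 v=8: DROP (t<5-1); WM=5
i=9 t=8 v=1: → [8,16); WM=7
i=10 t=1 v=6: DROP (t<7-1); WM=7
i=11 t=8 v=8: → [8,16); WM=7
i=12 t=10 v=8: → [8,16); WM=9; [0,8) fires=7
i=13 t=14 v=5: → [8,16); WM=13
i=14 t=19 v=8: → [16,24); WM=18; [8,16) fires=8
i=15 t=20 v=1: → [16,24); WM=19
i=16 t=22 v=5: → [16,24); WM=21
i=17 t=22 v=6: → [16,24); WM=21
i=18 t=27 v=8: → [24,32); WM=26; [16,24) fires=8
i=19 t=30 v=4: → [24,32); WM=29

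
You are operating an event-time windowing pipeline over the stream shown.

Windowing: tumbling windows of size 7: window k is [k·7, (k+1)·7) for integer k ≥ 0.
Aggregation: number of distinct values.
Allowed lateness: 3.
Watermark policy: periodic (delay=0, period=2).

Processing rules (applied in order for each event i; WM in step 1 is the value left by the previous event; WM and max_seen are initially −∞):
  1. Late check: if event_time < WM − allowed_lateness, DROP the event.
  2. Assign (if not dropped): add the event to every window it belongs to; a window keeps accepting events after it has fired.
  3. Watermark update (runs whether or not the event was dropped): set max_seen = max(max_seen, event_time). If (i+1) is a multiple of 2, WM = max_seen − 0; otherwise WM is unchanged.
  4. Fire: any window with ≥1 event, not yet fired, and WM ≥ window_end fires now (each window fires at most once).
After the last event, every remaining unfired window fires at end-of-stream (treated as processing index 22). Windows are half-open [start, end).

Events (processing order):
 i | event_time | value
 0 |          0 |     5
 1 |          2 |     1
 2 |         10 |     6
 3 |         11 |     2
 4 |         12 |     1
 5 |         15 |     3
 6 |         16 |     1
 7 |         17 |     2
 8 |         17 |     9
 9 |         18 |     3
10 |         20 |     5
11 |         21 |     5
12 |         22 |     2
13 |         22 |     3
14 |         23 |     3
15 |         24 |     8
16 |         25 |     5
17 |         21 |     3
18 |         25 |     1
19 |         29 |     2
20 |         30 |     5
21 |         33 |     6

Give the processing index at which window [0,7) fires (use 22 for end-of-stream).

i=0 t=0 v=5: → [0,7); WM=−∞
i=1 t=2 v=1: → [0,7); WM=2
i=2 t=10 v=6: → [7,14); WM=2
i=3 t=11 v=2: → [7,14); WM=11; [0,7) fires=2
i=4 t=12 v=1: → [7,14); WM=11
i=5 t=15 v=3: → [14,21); WM=15; [7,14) fires=3
i=6 t=16 v=1: → [14,21); WM=15
i=7 t=17 v=2: → [14,21); WM=17
i=8 t=17 v=9: → [14,21); WM=17
i=9 t=18 v=3: → [14,21); WM=18
i=10 t=20 v=5: → [14,21); WM=18
i=11 t=21 v=5: → [21,28); WM=21; [14,21) fires=5
i=12 t=22 v=2: → [21,28); WM=21
i=13 t=22 v=3: → [21,28); WM=22
i=14 t=23 v=3: → [21,28); WM=22
i=15 t=24 v=8: → [21,28); WM=24
i=16 t=25 v=5: → [21,28); WM=24
i=17 t=21 v=3: → [21,28); WM=25
i=18 t=25 v=1: → [21,28); WM=25
i=19 t=29 v=2: → [28,35); WM=29; [21,28) fires=5
i=20 t=30 v=5: → [28,35); WM=29
i=21 t=33 v=6: → [28,35); WM=33

3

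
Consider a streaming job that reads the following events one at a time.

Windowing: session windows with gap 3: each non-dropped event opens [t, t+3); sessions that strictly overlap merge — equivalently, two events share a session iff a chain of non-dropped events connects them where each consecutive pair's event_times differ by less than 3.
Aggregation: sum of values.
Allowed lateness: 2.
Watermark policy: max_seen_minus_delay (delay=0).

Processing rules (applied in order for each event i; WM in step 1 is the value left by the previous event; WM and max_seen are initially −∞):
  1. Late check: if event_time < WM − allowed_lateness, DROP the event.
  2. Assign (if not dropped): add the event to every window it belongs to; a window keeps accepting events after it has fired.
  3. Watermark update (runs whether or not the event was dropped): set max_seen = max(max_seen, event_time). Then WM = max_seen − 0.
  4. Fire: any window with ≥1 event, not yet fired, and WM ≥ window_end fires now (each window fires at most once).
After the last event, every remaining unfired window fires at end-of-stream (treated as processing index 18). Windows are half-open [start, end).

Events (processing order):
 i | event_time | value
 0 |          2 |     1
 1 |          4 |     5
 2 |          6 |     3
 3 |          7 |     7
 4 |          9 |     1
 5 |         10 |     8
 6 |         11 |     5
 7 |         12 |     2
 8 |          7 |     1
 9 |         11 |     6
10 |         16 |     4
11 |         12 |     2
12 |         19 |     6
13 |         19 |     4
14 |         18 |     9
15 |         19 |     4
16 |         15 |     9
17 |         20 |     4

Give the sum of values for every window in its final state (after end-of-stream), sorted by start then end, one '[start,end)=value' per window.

[2,15)=38 [16,23)=31

i=0 t=2 v=1: → [2,5); WM=2
i=1 t=4 v=5: → [2,7); WM=4
i=2 t=6 v=3: → [2,9); WM=6
i=3 t=7 v=7: → [2,10); WM=7
i=4 t=9 v=1: → [2,12); WM=9
i=5 t=10 v=8: → [2,13); WM=10
i=6 t=11 v=5: → [2,14); WM=11
i=7 t=12 v=2: → [2,15); WM=12
i=8 t=7 v=1: DROP (t<12-2); WM=12
i=9 t=11 v=6: → [2,15); WM=12
i=10 t=16 v=4: → [16,19); WM=16
i=11 t=12 v=2: DROP (t<16-2); WM=16
i=12 t=19 v=6: → [19,22); WM=19
i=13 t=19 v=4: → [19,22); WM=19
i=14 t=18 v=9: → [16,22); WM=19
i=15 t=19 v=4: → [16,22); WM=19
i=16 t=15 v=9: DROP (t<19-2); WM=19
i=17 t=20 v=4: → [16,23); WM=20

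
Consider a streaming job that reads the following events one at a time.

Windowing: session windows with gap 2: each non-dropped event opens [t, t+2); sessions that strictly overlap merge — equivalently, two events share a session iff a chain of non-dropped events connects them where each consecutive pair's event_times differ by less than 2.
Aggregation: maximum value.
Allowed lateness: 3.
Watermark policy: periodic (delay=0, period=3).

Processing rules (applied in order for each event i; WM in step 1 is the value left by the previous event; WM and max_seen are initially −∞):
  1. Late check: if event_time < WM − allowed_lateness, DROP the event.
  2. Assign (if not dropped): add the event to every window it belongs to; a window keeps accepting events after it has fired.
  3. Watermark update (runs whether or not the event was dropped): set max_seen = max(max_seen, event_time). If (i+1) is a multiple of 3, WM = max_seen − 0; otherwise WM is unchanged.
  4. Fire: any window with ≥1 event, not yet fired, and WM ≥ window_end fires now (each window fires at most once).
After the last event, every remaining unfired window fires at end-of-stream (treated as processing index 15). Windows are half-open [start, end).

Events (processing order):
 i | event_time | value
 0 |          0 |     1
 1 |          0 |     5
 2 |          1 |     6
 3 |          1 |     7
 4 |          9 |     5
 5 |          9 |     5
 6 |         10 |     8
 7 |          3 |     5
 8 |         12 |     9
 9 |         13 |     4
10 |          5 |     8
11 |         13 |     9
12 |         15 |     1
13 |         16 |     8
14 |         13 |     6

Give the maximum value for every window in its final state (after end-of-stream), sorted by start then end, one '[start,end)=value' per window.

i=0 t=0 v=1: → [0,2); WM=−∞
i=1 t=0 v=5: → [0,2); WM=−∞
i=2 t=1 v=6: → [0,3); WM=1
i=3 t=1 v=7: → [0,3); WM=1
i=4 t=9 v=5: → [9,11); WM=1
i=5 t=9 v=5: → [9,11); WM=9
i=6 t=10 v=8: → [9,12); WM=9
i=7 t=3 v=5: DROP (t<9-3); WM=9
i=8 t=12 v=9: → [12,14); WM=12
i=9 t=13 v=4: → [12,15); WM=12
i=10 t=5 v=8: DROP (t<12-3); WM=12
i=11 t=13 v=9: → [12,15); WM=13
i=12 t=15 v=1: → [15,17); WM=13
i=13 t=16 v=8: → [15,18); WM=13
i=14 t=13 v=6: → [12,15); WM=16

[0,3)=7 [9,12)=8 [12,15)=9 [15,18)=8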